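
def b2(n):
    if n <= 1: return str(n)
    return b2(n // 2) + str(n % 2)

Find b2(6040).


b2(6040) = b2(3020) + '0'
b2(3020) = b2(1510) + '0'
b2(1510) = b2(755) + '0'
b2(755) = b2(377) + '1'
b2(377) = b2(188) + '1'
b2(188) = b2(94) + '0'
b2(94) = b2(47) + '0'
b2(47) = b2(23) + '1'
b2(23) = b2(11) + '1'
b2(11) = b2(5) + '1'
b2(5) = b2(2) + '1'
b2(2) = b2(1) + '0'
b2(1) = '1'  (base case)
Concatenating: '1' + '0' + '1' + '1' + '1' + '1' + '0' + '0' + '1' + '1' + '0' + '0' + '0' = '1011110011000'

1011110011000


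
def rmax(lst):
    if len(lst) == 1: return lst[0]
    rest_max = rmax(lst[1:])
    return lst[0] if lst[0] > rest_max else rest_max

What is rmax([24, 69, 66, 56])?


rmax([24, 69, 66, 56]): compare 24 with rmax([69, 66, 56])
rmax([69, 66, 56]): compare 69 with rmax([66, 56])
rmax([66, 56]): compare 66 with rmax([56])
rmax([56]) = 56  (base case)
Compare 66 with 56 -> 66
Compare 69 with 66 -> 69
Compare 24 with 69 -> 69

69


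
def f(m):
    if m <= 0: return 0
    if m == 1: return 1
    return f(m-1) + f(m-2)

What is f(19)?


Computing f(19) bottom-up:
f(0) = 0
f(1) = 1
f(2) = f(1) + f(0) = 1 + 0 = 1
f(3) = f(2) + f(1) = 1 + 1 = 2
f(4) = f(3) + f(2) = 2 + 1 = 3
f(5) = f(4) + f(3) = 3 + 2 = 5
f(6) = f(5) + f(4) = 5 + 3 = 8
f(7) = f(6) + f(5) = 8 + 5 = 13
f(8) = f(7) + f(6) = 13 + 8 = 21
f(9) = f(8) + f(7) = 21 + 13 = 34
f(10) = f(9) + f(8) = 34 + 21 = 55
f(11) = f(10) + f(9) = 55 + 34 = 89
f(12) = f(11) + f(10) = 89 + 55 = 144
f(13) = f(12) + f(11) = 144 + 89 = 233
f(14) = f(13) + f(12) = 233 + 144 = 377
f(15) = f(14) + f(13) = 377 + 233 = 610
f(16) = f(15) + f(14) = 610 + 377 = 987
f(17) = f(16) + f(15) = 987 + 610 = 1597
f(18) = f(17) + f(16) = 1597 + 987 = 2584
f(19) = f(18) + f(17) = 2584 + 1597 = 4181

4181


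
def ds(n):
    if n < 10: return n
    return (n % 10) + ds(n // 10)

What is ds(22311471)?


ds(22311471) = 1 + ds(2231147)
ds(2231147) = 7 + ds(223114)
ds(223114) = 4 + ds(22311)
ds(22311) = 1 + ds(2231)
ds(2231) = 1 + ds(223)
ds(223) = 3 + ds(22)
ds(22) = 2 + ds(2)
ds(2) = 2  (base case)
Total: 1 + 7 + 4 + 1 + 1 + 3 + 2 + 2 = 21

21


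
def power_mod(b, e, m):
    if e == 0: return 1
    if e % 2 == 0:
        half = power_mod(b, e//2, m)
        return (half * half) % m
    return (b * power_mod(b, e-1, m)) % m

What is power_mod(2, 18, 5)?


power_mod(2, 18, 5): e is even, compute power_mod(2, 9, 5)
  power_mod(2, 9, 5): e is odd, compute power_mod(2, 8, 5)
    power_mod(2, 8, 5): e is even, compute power_mod(2, 4, 5)
      power_mod(2, 4, 5): e is even, compute power_mod(2, 2, 5)
        power_mod(2, 2, 5): e is even, compute power_mod(2, 1, 5)
          power_mod(2, 1, 5): e is odd, compute power_mod(2, 0, 5)
          power_mod(2, 0, 5) = 1
          (2 * 1) % 5 = 2
        half=2, (2*2) % 5 = 4
      half=4, (4*4) % 5 = 1
    half=1, (1*1) % 5 = 1
  (2 * 1) % 5 = 2
half=2, (2*2) % 5 = 4

4


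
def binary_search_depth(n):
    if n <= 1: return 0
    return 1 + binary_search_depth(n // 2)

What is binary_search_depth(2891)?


2891 / 2 = 1445
1445 / 2 = 722
722 / 2 = 361
361 / 2 = 180
180 / 2 = 90
90 / 2 = 45
45 / 2 = 22
22 / 2 = 11
11 / 2 = 5
5 / 2 = 2
2 / 2 = 1
Reached 1 after 11 halvings

11


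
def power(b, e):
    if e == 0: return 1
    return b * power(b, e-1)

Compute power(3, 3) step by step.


power(3, 3)
= 3 * power(3, 2)
= 3 * 3 * power(3, 1)
= 3 * 3 * 3 * power(3, 0)
= 3 * 3 * 3 * 1
= 27

27


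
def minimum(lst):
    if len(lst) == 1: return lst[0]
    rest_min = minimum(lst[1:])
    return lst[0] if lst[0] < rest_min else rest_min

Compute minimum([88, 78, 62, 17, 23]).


minimum([88, 78, 62, 17, 23]): compare 88 with minimum([78, 62, 17, 23])
minimum([78, 62, 17, 23]): compare 78 with minimum([62, 17, 23])
minimum([62, 17, 23]): compare 62 with minimum([17, 23])
minimum([17, 23]): compare 17 with minimum([23])
minimum([23]) = 23  (base case)
Compare 17 with 23 -> 17
Compare 62 with 17 -> 17
Compare 78 with 17 -> 17
Compare 88 with 17 -> 17

17


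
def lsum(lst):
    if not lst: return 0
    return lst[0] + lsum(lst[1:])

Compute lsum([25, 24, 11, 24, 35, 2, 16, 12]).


lsum([25, 24, 11, 24, 35, 2, 16, 12]) = 25 + lsum([24, 11, 24, 35, 2, 16, 12])
lsum([24, 11, 24, 35, 2, 16, 12]) = 24 + lsum([11, 24, 35, 2, 16, 12])
lsum([11, 24, 35, 2, 16, 12]) = 11 + lsum([24, 35, 2, 16, 12])
lsum([24, 35, 2, 16, 12]) = 24 + lsum([35, 2, 16, 12])
lsum([35, 2, 16, 12]) = 35 + lsum([2, 16, 12])
lsum([2, 16, 12]) = 2 + lsum([16, 12])
lsum([16, 12]) = 16 + lsum([12])
lsum([12]) = 12 + lsum([])
lsum([]) = 0  (base case)
Total: 25 + 24 + 11 + 24 + 35 + 2 + 16 + 12 + 0 = 149

149


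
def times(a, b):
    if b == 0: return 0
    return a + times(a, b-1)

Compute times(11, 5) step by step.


times(11, 5) = 11 + times(11, 4)
times(11, 4) = 11 + times(11, 3)
times(11, 3) = 11 + times(11, 2)
times(11, 2) = 11 + times(11, 1)
times(11, 1) = 11 + times(11, 0)
times(11, 0) = 0  (base case)
Total: 11 + 11 + 11 + 11 + 11 + 0 = 55

55


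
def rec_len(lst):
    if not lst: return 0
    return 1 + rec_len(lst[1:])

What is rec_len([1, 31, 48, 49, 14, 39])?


rec_len([1, 31, 48, 49, 14, 39]) = 1 + rec_len([31, 48, 49, 14, 39])
rec_len([31, 48, 49, 14, 39]) = 1 + rec_len([48, 49, 14, 39])
rec_len([48, 49, 14, 39]) = 1 + rec_len([49, 14, 39])
rec_len([49, 14, 39]) = 1 + rec_len([14, 39])
rec_len([14, 39]) = 1 + rec_len([39])
rec_len([39]) = 1 + rec_len([])
rec_len([]) = 0  (base case)
Unwinding: 1 + 1 + 1 + 1 + 1 + 1 + 0 = 6

6


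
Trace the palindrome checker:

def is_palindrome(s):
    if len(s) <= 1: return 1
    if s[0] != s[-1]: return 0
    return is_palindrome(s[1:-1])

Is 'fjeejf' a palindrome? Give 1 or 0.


is_palindrome('fjeejf'): s[0]='f' == s[-1]='f' -> check is_palindrome('jeej')
is_palindrome('jeej'): s[0]='j' == s[-1]='j' -> check is_palindrome('ee')
is_palindrome('ee'): s[0]='e' == s[-1]='e' -> check is_palindrome('')
is_palindrome(''): len <= 1 -> return 1  (base case)
Result: 1 (palindrome)

1


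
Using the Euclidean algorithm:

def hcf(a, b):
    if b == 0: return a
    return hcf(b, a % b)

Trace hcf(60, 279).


hcf(60, 279) = hcf(279, 60)
hcf(279, 60) = hcf(60, 39)
hcf(60, 39) = hcf(39, 21)
hcf(39, 21) = hcf(21, 18)
hcf(21, 18) = hcf(18, 3)
hcf(18, 3) = hcf(3, 0)
hcf(3, 0) = 3  (base case)

3


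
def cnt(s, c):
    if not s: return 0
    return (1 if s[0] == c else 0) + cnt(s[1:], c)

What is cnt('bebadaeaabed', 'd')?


s[0]='b' != 'd' -> 0
s[0]='e' != 'd' -> 0
s[0]='b' != 'd' -> 0
s[0]='a' != 'd' -> 0
s[0]='d' == 'd' -> 1
s[0]='a' != 'd' -> 0
s[0]='e' != 'd' -> 0
s[0]='a' != 'd' -> 0
s[0]='a' != 'd' -> 0
s[0]='b' != 'd' -> 0
s[0]='e' != 'd' -> 0
s[0]='d' == 'd' -> 1
Sum: 0 + 0 + 0 + 0 + 1 + 0 + 0 + 0 + 0 + 0 + 0 + 1 = 2

2


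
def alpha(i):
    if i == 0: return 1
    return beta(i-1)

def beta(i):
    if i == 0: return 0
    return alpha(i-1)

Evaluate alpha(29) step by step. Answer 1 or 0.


alpha(29) = beta(28)
beta(28) = alpha(27)
alpha(27) = beta(26)
beta(26) = alpha(25)
alpha(25) = beta(24)
beta(24) = alpha(23)
alpha(23) = beta(22)
beta(22) = alpha(21)
alpha(21) = beta(20)
beta(20) = alpha(19)
alpha(19) = beta(18)
beta(18) = alpha(17)
alpha(17) = beta(16)
beta(16) = alpha(15)
alpha(15) = beta(14)
beta(14) = alpha(13)
alpha(13) = beta(12)
beta(12) = alpha(11)
alpha(11) = beta(10)
beta(10) = alpha(9)
alpha(9) = beta(8)
beta(8) = alpha(7)
alpha(7) = beta(6)
beta(6) = alpha(5)
alpha(5) = beta(4)
beta(4) = alpha(3)
alpha(3) = beta(2)
beta(2) = alpha(1)
alpha(1) = beta(0)
beta(0) = 0  (base case)
Result: 0

0


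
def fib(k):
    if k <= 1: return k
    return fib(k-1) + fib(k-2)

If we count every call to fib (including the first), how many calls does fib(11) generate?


Let C(n) = total calls for fib(n)
C(0) = 1, C(1) = 1
C(2) = 1 + C(1) + C(0) = 1 + 1 + 1 = 3
C(3) = 1 + C(2) + C(1) = 1 + 3 + 1 = 5
C(4) = 1 + C(3) + C(2) = 1 + 5 + 3 = 9
C(5) = 1 + C(4) + C(3) = 1 + 9 + 5 = 15
C(6) = 1 + C(5) + C(4) = 1 + 15 + 9 = 25
C(7) = 1 + C(6) + C(5) = 1 + 25 + 15 = 41
C(8) = 1 + C(7) + C(6) = 1 + 41 + 25 = 67
C(9) = 1 + C(8) + C(7) = 1 + 67 + 41 = 109
C(10) = 1 + C(9) + C(8) = 1 + 109 + 67 = 177
C(11) = 1 + C(10) + C(9) = 1 + 177 + 109 = 287

287


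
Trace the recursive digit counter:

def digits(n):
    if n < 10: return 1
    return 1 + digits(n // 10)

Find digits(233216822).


digits(233216822) = 1 + digits(23321682)
digits(23321682) = 1 + digits(2332168)
digits(2332168) = 1 + digits(233216)
digits(233216) = 1 + digits(23321)
digits(23321) = 1 + digits(2332)
digits(2332) = 1 + digits(233)
digits(233) = 1 + digits(23)
digits(23) = 1 + digits(2)
digits(2) = 1  (base case: 2 < 10)
Unwinding: 1 + 1 + 1 + 1 + 1 + 1 + 1 + 1 + 1 = 9

9


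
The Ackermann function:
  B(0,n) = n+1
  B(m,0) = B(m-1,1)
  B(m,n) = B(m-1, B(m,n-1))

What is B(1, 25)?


B(1, 25) = B(0, B(1, 24))
  B(1, 24) = B(0, B(1, 23))
    B(1, 23) = B(0, B(1, 22))
      B(1, 22) = B(0, B(1, 21))
        B(1, 21) = B(0, B(1, 20))
          B(1, 20) = B(0, B(1, 19))
          B(1, 19) = B(0, B(1, 18))
          B(1, 18) = B(0, B(1, 17))
          B(1, 17) = B(0, B(1, 16))
          B(1, 16) = B(0, B(1, 15))
          B(1, 15) = B(0, B(1, 14))
          B(1, 14) = B(0, B(1, 13))
          B(1, 13) = B(0, B(1, 12))
          B(1, 12) = B(0, B(1, 11))
          B(1, 11) = B(0, B(1, 10))
          B(1, 10) = B(0, B(1, 9))
          B(1, 9) = B(0, B(1, 8))
          B(1, 8) = B(0, B(1, 7))
          B(1, 7) = B(0, B(1, 6))
          B(1, 6) = B(0, B(1, 5))
          B(1, 5) = B(0, B(1, 4))
          B(1, 4) = B(0, B(1, 3))
          B(1, 3) = B(0, B(1, 2))
          B(1, 2) = B(0, B(1, 1))
          B(1, 1) = B(0, B(1, 0))
... (trace truncated)
Result: B(1, 25) = 27

27


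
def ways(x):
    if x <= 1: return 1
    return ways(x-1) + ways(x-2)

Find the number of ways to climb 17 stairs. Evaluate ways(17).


Building up from base cases:
ways(0) = 1
ways(1) = 1
ways(2) = ways(1) + ways(0) = 1 + 1 = 2
ways(3) = ways(2) + ways(1) = 2 + 1 = 3
ways(4) = ways(3) + ways(2) = 3 + 2 = 5
ways(5) = ways(4) + ways(3) = 5 + 3 = 8
ways(6) = ways(5) + ways(4) = 8 + 5 = 13
ways(7) = ways(6) + ways(5) = 13 + 8 = 21
ways(8) = ways(7) + ways(6) = 21 + 13 = 34
ways(9) = ways(8) + ways(7) = 34 + 21 = 55
ways(10) = ways(9) + ways(8) = 55 + 34 = 89
ways(11) = ways(10) + ways(9) = 89 + 55 = 144
ways(12) = ways(11) + ways(10) = 144 + 89 = 233
ways(13) = ways(12) + ways(11) = 233 + 144 = 377
ways(14) = ways(13) + ways(12) = 377 + 233 = 610
ways(15) = ways(14) + ways(13) = 610 + 377 = 987
ways(16) = ways(15) + ways(14) = 987 + 610 = 1597
ways(17) = ways(16) + ways(15) = 1597 + 987 = 2584

2584


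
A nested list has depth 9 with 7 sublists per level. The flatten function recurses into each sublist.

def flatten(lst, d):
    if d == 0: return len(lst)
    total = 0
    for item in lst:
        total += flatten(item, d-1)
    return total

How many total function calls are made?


At depth 0 (root): 1 call
At depth 1: each of 1 parents calls flatten on 7 children = 7 calls
At depth 2: each of 7 parents calls flatten on 7 children = 49 calls
At depth 3: each of 49 parents calls flatten on 7 children = 343 calls
At depth 4: each of 343 parents calls flatten on 7 children = 2401 calls
At depth 5: each of 2401 parents calls flatten on 7 children = 16807 calls
At depth 6: each of 16807 parents calls flatten on 7 children = 117649 calls
At depth 7: each of 117649 parents calls flatten on 7 children = 823543 calls
At depth 8: each of 823543 parents calls flatten on 7 children = 5764801 calls
At depth 9: each of 5764801 parents calls flatten on 7 children = 40353607 calls
Total: 1 + 7 + 49 + 343 + 2401 + 16807 + 117649 + 823543 + 5764801 + 40353607 = 47079208

47079208


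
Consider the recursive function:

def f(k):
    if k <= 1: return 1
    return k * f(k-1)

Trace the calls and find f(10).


f(10)
= 10 * f(9)
= 10 * 9 * f(8)
= 10 * 9 * 8 * f(7)
= 10 * 9 * 8 * 7 * f(6)
= 10 * 9 * 8 * 7 * 6 * f(5)
= 10 * 9 * 8 * 7 * 6 * 5 * f(4)
= 10 * 9 * 8 * 7 * 6 * 5 * 4 * f(3)
= 10 * 9 * 8 * 7 * 6 * 5 * 4 * 3 * f(2)
= 10 * 9 * 8 * 7 * 6 * 5 * 4 * 3 * 2 * f(1)
= 10 * 9 * 8 * 7 * 6 * 5 * 4 * 3 * 2 * 1
= 3628800

3628800


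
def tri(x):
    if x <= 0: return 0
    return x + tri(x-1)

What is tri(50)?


tri(50)
= 50 + 49 + 48 + 47 + 46 + 45 + 44 + 43 + 42 + 41 + 40 + 39 + 38 + 37 + 36 + 35 + 34 + 33 + 32 + 31 + 30 + 29 + 28 + 27 + 26 + 25 + 24 + 23 + 22 + 21 + 20 + 19 + 18 + 17 + 16 + 15 + 14 + 13 + 12 + 11 + 10 + 9 + 8 + 7 + 6 + 5 + 4 + 3 + 2 + 1 + tri(0)
= 50 + 49 + 48 + 47 + 46 + 45 + 44 + 43 + 42 + 41 + 40 + 39 + 38 + 37 + 36 + 35 + 34 + 33 + 32 + 31 + 30 + 29 + 28 + 27 + 26 + 25 + 24 + 23 + 22 + 21 + 20 + 19 + 18 + 17 + 16 + 15 + 14 + 13 + 12 + 11 + 10 + 9 + 8 + 7 + 6 + 5 + 4 + 3 + 2 + 1 + 0
= 1275

1275


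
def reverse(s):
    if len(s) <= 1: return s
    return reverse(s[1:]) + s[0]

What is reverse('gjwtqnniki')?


reverse('gjwtqnniki') = reverse('jwtqnniki') + 'g'
reverse('jwtqnniki') = reverse('wtqnniki') + 'j'
reverse('wtqnniki') = reverse('tqnniki') + 'w'
reverse('tqnniki') = reverse('qnniki') + 't'
reverse('qnniki') = reverse('nniki') + 'q'
reverse('nniki') = reverse('niki') + 'n'
reverse('niki') = reverse('iki') + 'n'
reverse('iki') = reverse('ki') + 'i'
reverse('ki') = reverse('i') + 'k'
reverse('i') = 'i'  (base case)
Concatenating: 'i' + 'k' + 'i' + 'n' + 'n' + 'q' + 't' + 'w' + 'j' + 'g' = 'ikinnqtwjg'

ikinnqtwjg


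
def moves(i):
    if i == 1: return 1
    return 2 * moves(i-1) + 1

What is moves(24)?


moves(24) = 2 * moves(23) + 1
moves(23) = 2 * moves(22) + 1
moves(22) = 2 * moves(21) + 1
moves(21) = 2 * moves(20) + 1
moves(20) = 2 * moves(19) + 1
moves(19) = 2 * moves(18) + 1
moves(18) = 2 * moves(17) + 1
moves(17) = 2 * moves(16) + 1
moves(16) = 2 * moves(15) + 1
moves(15) = 2 * moves(14) + 1
moves(14) = 2 * moves(13) + 1
moves(13) = 2 * moves(12) + 1
moves(12) = 2 * moves(11) + 1
moves(11) = 2 * moves(10) + 1
moves(10) = 2 * moves(9) + 1
moves(9) = 2 * moves(8) + 1
moves(8) = 2 * moves(7) + 1
moves(7) = 2 * moves(6) + 1
moves(6) = 2 * moves(5) + 1
moves(5) = 2 * moves(4) + 1
moves(4) = 2 * moves(3) + 1
moves(3) = 2 * moves(2) + 1
moves(2) = 2 * moves(1) + 1
moves(1) = 1  (base case)
moves(2) = 2 * 1 + 1 = 3
moves(3) = 2 * 3 + 1 = 7
moves(4) = 2 * 7 + 1 = 15
moves(5) = 2 * 15 + 1 = 31
moves(6) = 2 * 31 + 1 = 63
moves(7) = 2 * 63 + 1 = 127
moves(8) = 2 * 127 + 1 = 255
moves(9) = 2 * 255 + 1 = 511
moves(10) = 2 * 511 + 1 = 1023
moves(11) = 2 * 1023 + 1 = 2047
moves(12) = 2 * 2047 + 1 = 4095
moves(13) = 2 * 4095 + 1 = 8191
moves(14) = 2 * 8191 + 1 = 16383
moves(15) = 2 * 16383 + 1 = 32767
moves(16) = 2 * 32767 + 1 = 65535
moves(17) = 2 * 65535 + 1 = 131071
moves(18) = 2 * 131071 + 1 = 262143
moves(19) = 2 * 262143 + 1 = 524287
moves(20) = 2 * 524287 + 1 = 1048575
moves(21) = 2 * 1048575 + 1 = 2097151
moves(22) = 2 * 2097151 + 1 = 4194303
moves(23) = 2 * 4194303 + 1 = 8388607
moves(24) = 2 * 8388607 + 1 = 16777215

16777215


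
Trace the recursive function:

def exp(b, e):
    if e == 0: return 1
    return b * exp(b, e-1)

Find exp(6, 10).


exp(6, 10)
= 6 * exp(6, 9)
= 6 * 6 * exp(6, 8)
= 6 * 6 * 6 * exp(6, 7)
= 6 * 6 * 6 * 6 * exp(6, 6)
= 6 * 6 * 6 * 6 * 6 * exp(6, 5)
= 6 * 6 * 6 * 6 * 6 * 6 * exp(6, 4)
= 6 * 6 * 6 * 6 * 6 * 6 * 6 * exp(6, 3)
= 6 * 6 * 6 * 6 * 6 * 6 * 6 * 6 * exp(6, 2)
= 6 * 6 * 6 * 6 * 6 * 6 * 6 * 6 * 6 * exp(6, 1)
= 6 * 6 * 6 * 6 * 6 * 6 * 6 * 6 * 6 * 6 * exp(6, 0)
= 6 * 6 * 6 * 6 * 6 * 6 * 6 * 6 * 6 * 6 * 1
= 60466176

60466176


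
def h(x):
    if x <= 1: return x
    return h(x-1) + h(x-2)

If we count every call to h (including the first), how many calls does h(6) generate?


Let C(n) = total calls for h(n)
C(0) = 1, C(1) = 1
C(2) = 1 + C(1) + C(0) = 1 + 1 + 1 = 3
C(3) = 1 + C(2) + C(1) = 1 + 3 + 1 = 5
C(4) = 1 + C(3) + C(2) = 1 + 5 + 3 = 9
C(5) = 1 + C(4) + C(3) = 1 + 9 + 5 = 15
C(6) = 1 + C(5) + C(4) = 1 + 15 + 9 = 25

25


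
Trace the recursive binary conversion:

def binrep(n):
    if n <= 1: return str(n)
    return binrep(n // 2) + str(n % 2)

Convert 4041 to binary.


binrep(4041) = binrep(2020) + '1'
binrep(2020) = binrep(1010) + '0'
binrep(1010) = binrep(505) + '0'
binrep(505) = binrep(252) + '1'
binrep(252) = binrep(126) + '0'
binrep(126) = binrep(63) + '0'
binrep(63) = binrep(31) + '1'
binrep(31) = binrep(15) + '1'
binrep(15) = binrep(7) + '1'
binrep(7) = binrep(3) + '1'
binrep(3) = binrep(1) + '1'
binrep(1) = '1'  (base case)
Concatenating: '1' + '1' + '1' + '1' + '1' + '1' + '0' + '0' + '1' + '0' + '0' + '1' = '111111001001'

111111001001


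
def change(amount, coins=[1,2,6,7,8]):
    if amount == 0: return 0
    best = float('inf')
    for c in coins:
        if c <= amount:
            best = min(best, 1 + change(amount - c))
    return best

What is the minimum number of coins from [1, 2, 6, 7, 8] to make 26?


Building up with DP:
change(0) = 0
change(1) = min(1+change(0)=1+0=1) = 1
change(2) = min(1+change(1)=1+1=2, 1+change(0)=1+0=1) = 1
change(3) = min(1+change(2)=1+1=2, 1+change(1)=1+1=2) = 2
change(4) = min(1+change(3)=1+2=3, 1+change(2)=1+1=2) = 2
change(5) = min(1+change(4)=1+2=3, 1+change(3)=1+2=3) = 3
change(6) = min(1+change(5)=1+3=4, 1+change(4)=1+2=3, 1+change(0)=1+0=1) = 1
change(7) = min(1+change(6)=1+1=2, 1+change(5)=1+3=4, 1+change(1)=1+1=2, 1+change(0)=1+0=1) = 1
change(8) = min(1+change(7)=1+1=2, 1+change(6)=1+1=2, 1+change(2)=1+1=2, 1+change(1)=1+1=2, 1+change(0)=1+0=1) = 1
change(9) = min(1+change(8)=1+1=2, 1+change(7)=1+1=2, 1+change(3)=1+2=3, 1+change(2)=1+1=2, 1+change(1)=1+1=2) = 2
change(10) = min(1+change(9)=1+2=3, 1+change(8)=1+1=2, 1+change(4)=1+2=3, 1+change(3)=1+2=3, 1+change(2)=1+1=2) = 2
change(11) = min(1+change(10)=1+2=3, 1+change(9)=1+2=3, 1+change(5)=1+3=4, 1+change(4)=1+2=3, 1+change(3)=1+2=3) = 3
change(12) = min(1+change(11)=1+3=4, 1+change(10)=1+2=3, 1+change(6)=1+1=2, 1+change(5)=1+3=4, 1+change(4)=1+2=3) = 2
change(13) = min(1+change(12)=1+2=3, 1+change(11)=1+3=4, 1+change(7)=1+1=2, 1+change(6)=1+1=2, 1+change(5)=1+3=4) = 2
change(14) = min(1+change(13)=1+2=3, 1+change(12)=1+2=3, 1+change(8)=1+1=2, 1+change(7)=1+1=2, 1+change(6)=1+1=2) = 2
change(15) = min(1+change(14)=1+2=3, 1+change(13)=1+2=3, 1+change(9)=1+2=3, 1+change(8)=1+1=2, 1+change(7)=1+1=2) = 2
change(16) = min(1+change(15)=1+2=3, 1+change(14)=1+2=3, 1+change(10)=1+2=3, 1+change(9)=1+2=3, 1+change(8)=1+1=2) = 2
change(17) = min(1+change(16)=1+2=3, 1+change(15)=1+2=3, 1+change(11)=1+3=4, 1+change(10)=1+2=3, 1+change(9)=1+2=3) = 3
change(18) = min(1+change(17)=1+3=4, 1+change(16)=1+2=3, 1+change(12)=1+2=3, 1+change(11)=1+3=4, 1+change(10)=1+2=3) = 3
change(19) = min(1+change(18)=1+3=4, 1+change(17)=1+3=4, 1+change(13)=1+2=3, 1+change(12)=1+2=3, 1+change(11)=1+3=4) = 3
change(20) = min(1+change(19)=1+3=4, 1+change(18)=1+3=4, 1+change(14)=1+2=3, 1+change(13)=1+2=3, 1+change(12)=1+2=3) = 3
change(21) = min(1+change(20)=1+3=4, 1+change(19)=1+3=4, 1+change(15)=1+2=3, 1+change(14)=1+2=3, 1+change(13)=1+2=3) = 3
change(22) = min(1+change(21)=1+3=4, 1+change(20)=1+3=4, 1+change(16)=1+2=3, 1+change(15)=1+2=3, 1+change(14)=1+2=3) = 3
change(23) = min(1+change(22)=1+3=4, 1+change(21)=1+3=4, 1+change(17)=1+3=4, 1+change(16)=1+2=3, 1+change(15)=1+2=3) = 3
change(24) = min(1+change(23)=1+3=4, 1+change(22)=1+3=4, 1+change(18)=1+3=4, 1+change(17)=1+3=4, 1+change(16)=1+2=3) = 3
change(25) = min(1+change(24)=1+3=4, 1+change(23)=1+3=4, 1+change(19)=1+3=4, 1+change(18)=1+3=4, 1+change(17)=1+3=4) = 4
change(26) = min(1+change(25)=1+4=5, 1+change(24)=1+3=4, 1+change(20)=1+3=4, 1+change(19)=1+3=4, 1+change(18)=1+3=4) = 4

4


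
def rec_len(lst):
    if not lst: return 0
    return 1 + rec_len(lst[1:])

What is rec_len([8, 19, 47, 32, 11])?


rec_len([8, 19, 47, 32, 11]) = 1 + rec_len([19, 47, 32, 11])
rec_len([19, 47, 32, 11]) = 1 + rec_len([47, 32, 11])
rec_len([47, 32, 11]) = 1 + rec_len([32, 11])
rec_len([32, 11]) = 1 + rec_len([11])
rec_len([11]) = 1 + rec_len([])
rec_len([]) = 0  (base case)
Unwinding: 1 + 1 + 1 + 1 + 1 + 0 = 5

5


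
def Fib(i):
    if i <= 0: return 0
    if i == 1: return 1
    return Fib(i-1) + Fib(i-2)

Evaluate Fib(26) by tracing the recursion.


Computing Fib(26) bottom-up:
Fib(0) = 0
Fib(1) = 1
Fib(2) = Fib(1) + Fib(0) = 1 + 0 = 1
Fib(3) = Fib(2) + Fib(1) = 1 + 1 = 2
Fib(4) = Fib(3) + Fib(2) = 2 + 1 = 3
Fib(5) = Fib(4) + Fib(3) = 3 + 2 = 5
Fib(6) = Fib(5) + Fib(4) = 5 + 3 = 8
Fib(7) = Fib(6) + Fib(5) = 8 + 5 = 13
Fib(8) = Fib(7) + Fib(6) = 13 + 8 = 21
Fib(9) = Fib(8) + Fib(7) = 21 + 13 = 34
Fib(10) = Fib(9) + Fib(8) = 34 + 21 = 55
Fib(11) = Fib(10) + Fib(9) = 55 + 34 = 89
Fib(12) = Fib(11) + Fib(10) = 89 + 55 = 144
Fib(13) = Fib(12) + Fib(11) = 144 + 89 = 233
Fib(14) = Fib(13) + Fib(12) = 233 + 144 = 377
Fib(15) = Fib(14) + Fib(13) = 377 + 233 = 610
Fib(16) = Fib(15) + Fib(14) = 610 + 377 = 987
Fib(17) = Fib(16) + Fib(15) = 987 + 610 = 1597
Fib(18) = Fib(17) + Fib(16) = 1597 + 987 = 2584
Fib(19) = Fib(18) + Fib(17) = 2584 + 1597 = 4181
Fib(20) = Fib(19) + Fib(18) = 4181 + 2584 = 6765
Fib(21) = Fib(20) + Fib(19) = 6765 + 4181 = 10946
Fib(22) = Fib(21) + Fib(20) = 10946 + 6765 = 17711
Fib(23) = Fib(22) + Fib(21) = 17711 + 10946 = 28657
Fib(24) = Fib(23) + Fib(22) = 28657 + 17711 = 46368
Fib(25) = Fib(24) + Fib(23) = 46368 + 28657 = 75025
Fib(26) = Fib(25) + Fib(24) = 75025 + 46368 = 121393

121393


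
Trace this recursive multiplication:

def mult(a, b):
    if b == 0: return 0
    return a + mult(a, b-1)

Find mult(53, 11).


mult(53, 11) = 53 + mult(53, 10)
mult(53, 10) = 53 + mult(53, 9)
mult(53, 9) = 53 + mult(53, 8)
mult(53, 8) = 53 + mult(53, 7)
mult(53, 7) = 53 + mult(53, 6)
mult(53, 6) = 53 + mult(53, 5)
mult(53, 5) = 53 + mult(53, 4)
mult(53, 4) = 53 + mult(53, 3)
mult(53, 3) = 53 + mult(53, 2)
mult(53, 2) = 53 + mult(53, 1)
mult(53, 1) = 53 + mult(53, 0)
mult(53, 0) = 0  (base case)
Total: 53 + 53 + 53 + 53 + 53 + 53 + 53 + 53 + 53 + 53 + 53 + 0 = 583

583


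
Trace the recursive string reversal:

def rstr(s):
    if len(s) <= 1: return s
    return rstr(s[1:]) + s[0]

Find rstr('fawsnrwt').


rstr('fawsnrwt') = rstr('awsnrwt') + 'f'
rstr('awsnrwt') = rstr('wsnrwt') + 'a'
rstr('wsnrwt') = rstr('snrwt') + 'w'
rstr('snrwt') = rstr('nrwt') + 's'
rstr('nrwt') = rstr('rwt') + 'n'
rstr('rwt') = rstr('wt') + 'r'
rstr('wt') = rstr('t') + 'w'
rstr('t') = 't'  (base case)
Concatenating: 't' + 'w' + 'r' + 'n' + 's' + 'w' + 'a' + 'f' = 'twrnswaf'

twrnswaf


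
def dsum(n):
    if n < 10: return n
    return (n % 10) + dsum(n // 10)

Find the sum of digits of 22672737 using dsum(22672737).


dsum(22672737) = 7 + dsum(2267273)
dsum(2267273) = 3 + dsum(226727)
dsum(226727) = 7 + dsum(22672)
dsum(22672) = 2 + dsum(2267)
dsum(2267) = 7 + dsum(226)
dsum(226) = 6 + dsum(22)
dsum(22) = 2 + dsum(2)
dsum(2) = 2  (base case)
Total: 7 + 3 + 7 + 2 + 7 + 6 + 2 + 2 = 36

36


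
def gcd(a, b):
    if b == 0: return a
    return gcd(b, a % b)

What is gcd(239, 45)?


gcd(239, 45) = gcd(45, 14)
gcd(45, 14) = gcd(14, 3)
gcd(14, 3) = gcd(3, 2)
gcd(3, 2) = gcd(2, 1)
gcd(2, 1) = gcd(1, 0)
gcd(1, 0) = 1  (base case)

1


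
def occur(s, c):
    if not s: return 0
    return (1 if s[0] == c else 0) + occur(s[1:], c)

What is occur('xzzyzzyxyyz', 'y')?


s[0]='x' != 'y' -> 0
s[0]='z' != 'y' -> 0
s[0]='z' != 'y' -> 0
s[0]='y' == 'y' -> 1
s[0]='z' != 'y' -> 0
s[0]='z' != 'y' -> 0
s[0]='y' == 'y' -> 1
s[0]='x' != 'y' -> 0
s[0]='y' == 'y' -> 1
s[0]='y' == 'y' -> 1
s[0]='z' != 'y' -> 0
Sum: 0 + 0 + 0 + 1 + 0 + 0 + 1 + 0 + 1 + 1 + 0 = 4

4


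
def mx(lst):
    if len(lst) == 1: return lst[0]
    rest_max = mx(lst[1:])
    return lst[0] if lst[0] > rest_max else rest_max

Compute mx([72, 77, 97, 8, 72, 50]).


mx([72, 77, 97, 8, 72, 50]): compare 72 with mx([77, 97, 8, 72, 50])
mx([77, 97, 8, 72, 50]): compare 77 with mx([97, 8, 72, 50])
mx([97, 8, 72, 50]): compare 97 with mx([8, 72, 50])
mx([8, 72, 50]): compare 8 with mx([72, 50])
mx([72, 50]): compare 72 with mx([50])
mx([50]) = 50  (base case)
Compare 72 with 50 -> 72
Compare 8 with 72 -> 72
Compare 97 with 72 -> 97
Compare 77 with 97 -> 97
Compare 72 with 97 -> 97

97


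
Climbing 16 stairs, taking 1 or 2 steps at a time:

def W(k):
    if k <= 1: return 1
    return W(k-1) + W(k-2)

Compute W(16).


Building up from base cases:
W(0) = 1
W(1) = 1
W(2) = W(1) + W(0) = 1 + 1 = 2
W(3) = W(2) + W(1) = 2 + 1 = 3
W(4) = W(3) + W(2) = 3 + 2 = 5
W(5) = W(4) + W(3) = 5 + 3 = 8
W(6) = W(5) + W(4) = 8 + 5 = 13
W(7) = W(6) + W(5) = 13 + 8 = 21
W(8) = W(7) + W(6) = 21 + 13 = 34
W(9) = W(8) + W(7) = 34 + 21 = 55
W(10) = W(9) + W(8) = 55 + 34 = 89
W(11) = W(10) + W(9) = 89 + 55 = 144
W(12) = W(11) + W(10) = 144 + 89 = 233
W(13) = W(12) + W(11) = 233 + 144 = 377
W(14) = W(13) + W(12) = 377 + 233 = 610
W(15) = W(14) + W(13) = 610 + 377 = 987
W(16) = W(15) + W(14) = 987 + 610 = 1597

1597


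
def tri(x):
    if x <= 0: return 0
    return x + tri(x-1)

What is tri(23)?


tri(23)
= 23 + 22 + 21 + 20 + 19 + 18 + 17 + 16 + 15 + 14 + 13 + 12 + 11 + 10 + 9 + 8 + 7 + 6 + 5 + 4 + 3 + 2 + 1 + tri(0)
= 23 + 22 + 21 + 20 + 19 + 18 + 17 + 16 + 15 + 14 + 13 + 12 + 11 + 10 + 9 + 8 + 7 + 6 + 5 + 4 + 3 + 2 + 1 + 0
= 276

276


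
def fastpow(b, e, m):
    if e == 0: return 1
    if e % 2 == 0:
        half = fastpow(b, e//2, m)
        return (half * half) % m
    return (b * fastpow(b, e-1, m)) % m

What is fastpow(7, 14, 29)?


fastpow(7, 14, 29): e is even, compute fastpow(7, 7, 29)
  fastpow(7, 7, 29): e is odd, compute fastpow(7, 6, 29)
    fastpow(7, 6, 29): e is even, compute fastpow(7, 3, 29)
      fastpow(7, 3, 29): e is odd, compute fastpow(7, 2, 29)
        fastpow(7, 2, 29): e is even, compute fastpow(7, 1, 29)
          fastpow(7, 1, 29): e is odd, compute fastpow(7, 0, 29)
          fastpow(7, 0, 29) = 1
          (7 * 1) % 29 = 7
        half=7, (7*7) % 29 = 20
      (7 * 20) % 29 = 24
    half=24, (24*24) % 29 = 25
  (7 * 25) % 29 = 1
half=1, (1*1) % 29 = 1

1


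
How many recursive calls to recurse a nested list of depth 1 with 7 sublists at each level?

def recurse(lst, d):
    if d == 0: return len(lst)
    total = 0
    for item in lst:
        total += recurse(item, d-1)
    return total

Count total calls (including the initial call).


At depth 0 (root): 1 call
At depth 1: each of 1 parents calls recurse on 7 children = 7 calls
Total: 1 + 7 = 8

8


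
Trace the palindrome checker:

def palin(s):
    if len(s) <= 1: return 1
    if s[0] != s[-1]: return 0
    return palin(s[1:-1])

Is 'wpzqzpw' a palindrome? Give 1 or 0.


palin('wpzqzpw'): s[0]='w' == s[-1]='w' -> check palin('pzqzp')
palin('pzqzp'): s[0]='p' == s[-1]='p' -> check palin('zqz')
palin('zqz'): s[0]='z' == s[-1]='z' -> check palin('q')
palin('q'): len <= 1 -> return 1  (base case)
Result: 1 (palindrome)

1


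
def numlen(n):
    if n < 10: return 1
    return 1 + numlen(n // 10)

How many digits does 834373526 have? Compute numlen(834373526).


numlen(834373526) = 1 + numlen(83437352)
numlen(83437352) = 1 + numlen(8343735)
numlen(8343735) = 1 + numlen(834373)
numlen(834373) = 1 + numlen(83437)
numlen(83437) = 1 + numlen(8343)
numlen(8343) = 1 + numlen(834)
numlen(834) = 1 + numlen(83)
numlen(83) = 1 + numlen(8)
numlen(8) = 1  (base case: 8 < 10)
Unwinding: 1 + 1 + 1 + 1 + 1 + 1 + 1 + 1 + 1 = 9

9


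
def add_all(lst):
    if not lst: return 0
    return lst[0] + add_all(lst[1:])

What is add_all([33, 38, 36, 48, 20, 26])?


add_all([33, 38, 36, 48, 20, 26]) = 33 + add_all([38, 36, 48, 20, 26])
add_all([38, 36, 48, 20, 26]) = 38 + add_all([36, 48, 20, 26])
add_all([36, 48, 20, 26]) = 36 + add_all([48, 20, 26])
add_all([48, 20, 26]) = 48 + add_all([20, 26])
add_all([20, 26]) = 20 + add_all([26])
add_all([26]) = 26 + add_all([])
add_all([]) = 0  (base case)
Total: 33 + 38 + 36 + 48 + 20 + 26 + 0 = 201

201


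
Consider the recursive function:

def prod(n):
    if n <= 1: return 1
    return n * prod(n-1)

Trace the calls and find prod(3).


prod(3)
= 3 * prod(2)
= 3 * 2 * prod(1)
= 3 * 2 * 1
= 6

6


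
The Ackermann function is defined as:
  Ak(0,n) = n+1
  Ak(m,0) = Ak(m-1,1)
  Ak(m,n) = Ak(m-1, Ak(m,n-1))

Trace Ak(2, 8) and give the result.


Ak(2, 8) = Ak(1, Ak(2, 7))
  Ak(2, 7) = Ak(1, Ak(2, 6))
    Ak(2, 6) = Ak(1, Ak(2, 5))
      Ak(2, 5) = Ak(1, Ak(2, 4))
        Ak(2, 4) = Ak(1, Ak(2, 3))
          Ak(2, 3) = Ak(1, Ak(2, 2))
          Ak(2, 2) = Ak(1, Ak(2, 1))
          Ak(2, 1) = Ak(1, Ak(2, 0))
          Ak(2, 0) = Ak(1, 1)
          Ak(1, 1) = Ak(0, Ak(1, 0))
          Ak(1, 0) = Ak(0, 1)
          Ak(0, 1) = 2
            = Ak(0, 2)
          Ak(0, 2) = 3
            = Ak(1, 3)
          Ak(1, 3) = Ak(0, Ak(1, 2))
          Ak(1, 2) = Ak(0, Ak(1, 1))
          Ak(1, 1) = Ak(0, Ak(1, 0))
          Ak(1, 0) = Ak(0, 1)
          Ak(0, 1) = 2
            = Ak(0, 2)
          Ak(0, 2) = 3
            = Ak(0, 3)
          Ak(0, 3) = 4
            = Ak(0, 4)
... (trace truncated)
Result: Ak(2, 8) = 19

19


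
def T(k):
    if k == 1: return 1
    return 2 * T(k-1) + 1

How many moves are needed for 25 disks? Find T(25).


T(25) = 2 * T(24) + 1
T(24) = 2 * T(23) + 1
T(23) = 2 * T(22) + 1
T(22) = 2 * T(21) + 1
T(21) = 2 * T(20) + 1
T(20) = 2 * T(19) + 1
T(19) = 2 * T(18) + 1
T(18) = 2 * T(17) + 1
T(17) = 2 * T(16) + 1
T(16) = 2 * T(15) + 1
T(15) = 2 * T(14) + 1
T(14) = 2 * T(13) + 1
T(13) = 2 * T(12) + 1
T(12) = 2 * T(11) + 1
T(11) = 2 * T(10) + 1
T(10) = 2 * T(9) + 1
T(9) = 2 * T(8) + 1
T(8) = 2 * T(7) + 1
T(7) = 2 * T(6) + 1
T(6) = 2 * T(5) + 1
T(5) = 2 * T(4) + 1
T(4) = 2 * T(3) + 1
T(3) = 2 * T(2) + 1
T(2) = 2 * T(1) + 1
T(1) = 1  (base case)
T(2) = 2 * 1 + 1 = 3
T(3) = 2 * 3 + 1 = 7
T(4) = 2 * 7 + 1 = 15
T(5) = 2 * 15 + 1 = 31
T(6) = 2 * 31 + 1 = 63
T(7) = 2 * 63 + 1 = 127
T(8) = 2 * 127 + 1 = 255
T(9) = 2 * 255 + 1 = 511
T(10) = 2 * 511 + 1 = 1023
T(11) = 2 * 1023 + 1 = 2047
T(12) = 2 * 2047 + 1 = 4095
T(13) = 2 * 4095 + 1 = 8191
T(14) = 2 * 8191 + 1 = 16383
T(15) = 2 * 16383 + 1 = 32767
T(16) = 2 * 32767 + 1 = 65535
T(17) = 2 * 65535 + 1 = 131071
T(18) = 2 * 131071 + 1 = 262143
T(19) = 2 * 262143 + 1 = 524287
T(20) = 2 * 524287 + 1 = 1048575
T(21) = 2 * 1048575 + 1 = 2097151
T(22) = 2 * 2097151 + 1 = 4194303
T(23) = 2 * 4194303 + 1 = 8388607
T(24) = 2 * 8388607 + 1 = 16777215
T(25) = 2 * 16777215 + 1 = 33554431

33554431


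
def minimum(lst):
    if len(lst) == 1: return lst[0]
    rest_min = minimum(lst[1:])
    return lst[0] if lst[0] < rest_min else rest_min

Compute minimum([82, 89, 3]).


minimum([82, 89, 3]): compare 82 with minimum([89, 3])
minimum([89, 3]): compare 89 with minimum([3])
minimum([3]) = 3  (base case)
Compare 89 with 3 -> 3
Compare 82 with 3 -> 3

3


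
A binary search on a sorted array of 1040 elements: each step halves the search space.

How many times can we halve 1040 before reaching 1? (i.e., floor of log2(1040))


1040 / 2 = 520
520 / 2 = 260
260 / 2 = 130
130 / 2 = 65
65 / 2 = 32
32 / 2 = 16
16 / 2 = 8
8 / 2 = 4
4 / 2 = 2
2 / 2 = 1
Reached 1 after 10 halvings

10


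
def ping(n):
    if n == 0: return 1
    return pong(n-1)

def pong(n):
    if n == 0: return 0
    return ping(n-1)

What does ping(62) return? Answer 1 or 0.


ping(62) = pong(61)
pong(61) = ping(60)
ping(60) = pong(59)
pong(59) = ping(58)
ping(58) = pong(57)
pong(57) = ping(56)
ping(56) = pong(55)
pong(55) = ping(54)
ping(54) = pong(53)
pong(53) = ping(52)
ping(52) = pong(51)
pong(51) = ping(50)
ping(50) = pong(49)
pong(49) = ping(48)
ping(48) = pong(47)
pong(47) = ping(46)
ping(46) = pong(45)
pong(45) = ping(44)
ping(44) = pong(43)
pong(43) = ping(42)
ping(42) = pong(41)
pong(41) = ping(40)
ping(40) = pong(39)
pong(39) = ping(38)
ping(38) = pong(37)
pong(37) = ping(36)
ping(36) = pong(35)
pong(35) = ping(34)
ping(34) = pong(33)
pong(33) = ping(32)
ping(32) = pong(31)
pong(31) = ping(30)
ping(30) = pong(29)
pong(29) = ping(28)
ping(28) = pong(27)
pong(27) = ping(26)
ping(26) = pong(25)
pong(25) = ping(24)
ping(24) = pong(23)
pong(23) = ping(22)
ping(22) = pong(21)
pong(21) = ping(20)
ping(20) = pong(19)
pong(19) = ping(18)
ping(18) = pong(17)
pong(17) = ping(16)
ping(16) = pong(15)
pong(15) = ping(14)
ping(14) = pong(13)
pong(13) = ping(12)
ping(12) = pong(11)
pong(11) = ping(10)
ping(10) = pong(9)
pong(9) = ping(8)
ping(8) = pong(7)
pong(7) = ping(6)
ping(6) = pong(5)
pong(5) = ping(4)
ping(4) = pong(3)
pong(3) = ping(2)
ping(2) = pong(1)
pong(1) = ping(0)
ping(0) = 1  (base case)
Result: 1

1


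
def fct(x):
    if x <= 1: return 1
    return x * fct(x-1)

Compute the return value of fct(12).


fct(12)
= 12 * fct(11)
= 12 * 11 * fct(10)
= 12 * 11 * 10 * fct(9)
= 12 * 11 * 10 * 9 * fct(8)
= 12 * 11 * 10 * 9 * 8 * fct(7)
= 12 * 11 * 10 * 9 * 8 * 7 * fct(6)
= 12 * 11 * 10 * 9 * 8 * 7 * 6 * fct(5)
= 12 * 11 * 10 * 9 * 8 * 7 * 6 * 5 * fct(4)
= 12 * 11 * 10 * 9 * 8 * 7 * 6 * 5 * 4 * fct(3)
= 12 * 11 * 10 * 9 * 8 * 7 * 6 * 5 * 4 * 3 * fct(2)
= 12 * 11 * 10 * 9 * 8 * 7 * 6 * 5 * 4 * 3 * 2 * fct(1)
= 12 * 11 * 10 * 9 * 8 * 7 * 6 * 5 * 4 * 3 * 2 * 1
= 479001600

479001600


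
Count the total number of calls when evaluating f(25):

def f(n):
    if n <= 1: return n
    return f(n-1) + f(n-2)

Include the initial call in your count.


Let C(n) = total calls for f(n)
C(0) = 1, C(1) = 1
C(2) = 1 + C(1) + C(0) = 1 + 1 + 1 = 3
C(3) = 1 + C(2) + C(1) = 1 + 3 + 1 = 5
C(4) = 1 + C(3) + C(2) = 1 + 5 + 3 = 9
C(5) = 1 + C(4) + C(3) = 1 + 9 + 5 = 15
C(6) = 1 + C(5) + C(4) = 1 + 15 + 9 = 25
C(7) = 1 + C(6) + C(5) = 1 + 25 + 15 = 41
C(8) = 1 + C(7) + C(6) = 1 + 41 + 25 = 67
C(9) = 1 + C(8) + C(7) = 1 + 67 + 41 = 109
C(10) = 1 + C(9) + C(8) = 1 + 109 + 67 = 177
C(11) = 1 + C(10) + C(9) = 1 + 177 + 109 = 287
C(12) = 1 + C(11) + C(10) = 1 + 287 + 177 = 465
C(13) = 1 + C(12) + C(11) = 1 + 465 + 287 = 753
C(14) = 1 + C(13) + C(12) = 1 + 753 + 465 = 1219
C(15) = 1 + C(14) + C(13) = 1 + 1219 + 753 = 1973
C(16) = 1 + C(15) + C(14) = 1 + 1973 + 1219 = 3193
C(17) = 1 + C(16) + C(15) = 1 + 3193 + 1973 = 5167
C(18) = 1 + C(17) + C(16) = 1 + 5167 + 3193 = 8361
C(19) = 1 + C(18) + C(17) = 1 + 8361 + 5167 = 13529
C(20) = 1 + C(19) + C(18) = 1 + 13529 + 8361 = 21891
C(21) = 1 + C(20) + C(19) = 1 + 21891 + 13529 = 35421
C(22) = 1 + C(21) + C(20) = 1 + 35421 + 21891 = 57313
C(23) = 1 + C(22) + C(21) = 1 + 57313 + 35421 = 92735
C(24) = 1 + C(23) + C(22) = 1 + 92735 + 57313 = 150049
C(25) = 1 + C(24) + C(23) = 1 + 150049 + 92735 = 242785

242785


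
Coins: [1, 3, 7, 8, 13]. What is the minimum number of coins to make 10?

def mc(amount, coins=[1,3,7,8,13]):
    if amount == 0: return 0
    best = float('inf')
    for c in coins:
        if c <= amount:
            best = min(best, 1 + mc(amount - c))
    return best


Building up with DP:
mc(0) = 0
mc(1) = min(1+mc(0)=1+0=1) = 1
mc(2) = min(1+mc(1)=1+1=2) = 2
mc(3) = min(1+mc(2)=1+2=3, 1+mc(0)=1+0=1) = 1
mc(4) = min(1+mc(3)=1+1=2, 1+mc(1)=1+1=2) = 2
mc(5) = min(1+mc(4)=1+2=3, 1+mc(2)=1+2=3) = 3
mc(6) = min(1+mc(5)=1+3=4, 1+mc(3)=1+1=2) = 2
mc(7) = min(1+mc(6)=1+2=3, 1+mc(4)=1+2=3, 1+mc(0)=1+0=1) = 1
mc(8) = min(1+mc(7)=1+1=2, 1+mc(5)=1+3=4, 1+mc(1)=1+1=2, 1+mc(0)=1+0=1) = 1
mc(9) = min(1+mc(8)=1+1=2, 1+mc(6)=1+2=3, 1+mc(2)=1+2=3, 1+mc(1)=1+1=2) = 2
mc(10) = min(1+mc(9)=1+2=3, 1+mc(7)=1+1=2, 1+mc(3)=1+1=2, 1+mc(2)=1+2=3) = 2

2


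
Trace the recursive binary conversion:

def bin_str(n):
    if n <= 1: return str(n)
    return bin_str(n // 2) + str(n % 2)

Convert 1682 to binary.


bin_str(1682) = bin_str(841) + '0'
bin_str(841) = bin_str(420) + '1'
bin_str(420) = bin_str(210) + '0'
bin_str(210) = bin_str(105) + '0'
bin_str(105) = bin_str(52) + '1'
bin_str(52) = bin_str(26) + '0'
bin_str(26) = bin_str(13) + '0'
bin_str(13) = bin_str(6) + '1'
bin_str(6) = bin_str(3) + '0'
bin_str(3) = bin_str(1) + '1'
bin_str(1) = '1'  (base case)
Concatenating: '1' + '1' + '0' + '1' + '0' + '0' + '1' + '0' + '0' + '1' + '0' = '11010010010'

11010010010


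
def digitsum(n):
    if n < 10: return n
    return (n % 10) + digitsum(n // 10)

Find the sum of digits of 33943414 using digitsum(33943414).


digitsum(33943414) = 4 + digitsum(3394341)
digitsum(3394341) = 1 + digitsum(339434)
digitsum(339434) = 4 + digitsum(33943)
digitsum(33943) = 3 + digitsum(3394)
digitsum(3394) = 4 + digitsum(339)
digitsum(339) = 9 + digitsum(33)
digitsum(33) = 3 + digitsum(3)
digitsum(3) = 3  (base case)
Total: 4 + 1 + 4 + 3 + 4 + 9 + 3 + 3 = 31

31


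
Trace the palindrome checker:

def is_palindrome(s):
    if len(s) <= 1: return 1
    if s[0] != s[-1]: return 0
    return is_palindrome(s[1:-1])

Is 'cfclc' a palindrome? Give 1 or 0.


is_palindrome('cfclc'): s[0]='c' == s[-1]='c' -> check is_palindrome('fcl')
is_palindrome('fcl'): s[0]='f' != s[-1]='l' -> return 0
Result: 0 (not a palindrome)

0


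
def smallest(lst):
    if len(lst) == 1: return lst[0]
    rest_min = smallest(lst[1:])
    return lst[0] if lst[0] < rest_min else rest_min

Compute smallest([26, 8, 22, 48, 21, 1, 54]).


smallest([26, 8, 22, 48, 21, 1, 54]): compare 26 with smallest([8, 22, 48, 21, 1, 54])
smallest([8, 22, 48, 21, 1, 54]): compare 8 with smallest([22, 48, 21, 1, 54])
smallest([22, 48, 21, 1, 54]): compare 22 with smallest([48, 21, 1, 54])
smallest([48, 21, 1, 54]): compare 48 with smallest([21, 1, 54])
smallest([21, 1, 54]): compare 21 with smallest([1, 54])
smallest([1, 54]): compare 1 with smallest([54])
smallest([54]) = 54  (base case)
Compare 1 with 54 -> 1
Compare 21 with 1 -> 1
Compare 48 with 1 -> 1
Compare 22 with 1 -> 1
Compare 8 with 1 -> 1
Compare 26 with 1 -> 1

1


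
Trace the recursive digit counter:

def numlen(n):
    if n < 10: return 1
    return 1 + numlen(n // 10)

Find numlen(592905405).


numlen(592905405) = 1 + numlen(59290540)
numlen(59290540) = 1 + numlen(5929054)
numlen(5929054) = 1 + numlen(592905)
numlen(592905) = 1 + numlen(59290)
numlen(59290) = 1 + numlen(5929)
numlen(5929) = 1 + numlen(592)
numlen(592) = 1 + numlen(59)
numlen(59) = 1 + numlen(5)
numlen(5) = 1  (base case: 5 < 10)
Unwinding: 1 + 1 + 1 + 1 + 1 + 1 + 1 + 1 + 1 = 9

9


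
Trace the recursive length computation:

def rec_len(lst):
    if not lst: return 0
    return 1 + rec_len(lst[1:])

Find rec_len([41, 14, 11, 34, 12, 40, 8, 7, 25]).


rec_len([41, 14, 11, 34, 12, 40, 8, 7, 25]) = 1 + rec_len([14, 11, 34, 12, 40, 8, 7, 25])
rec_len([14, 11, 34, 12, 40, 8, 7, 25]) = 1 + rec_len([11, 34, 12, 40, 8, 7, 25])
rec_len([11, 34, 12, 40, 8, 7, 25]) = 1 + rec_len([34, 12, 40, 8, 7, 25])
rec_len([34, 12, 40, 8, 7, 25]) = 1 + rec_len([12, 40, 8, 7, 25])
rec_len([12, 40, 8, 7, 25]) = 1 + rec_len([40, 8, 7, 25])
rec_len([40, 8, 7, 25]) = 1 + rec_len([8, 7, 25])
rec_len([8, 7, 25]) = 1 + rec_len([7, 25])
rec_len([7, 25]) = 1 + rec_len([25])
rec_len([25]) = 1 + rec_len([])
rec_len([]) = 0  (base case)
Unwinding: 1 + 1 + 1 + 1 + 1 + 1 + 1 + 1 + 1 + 0 = 9

9


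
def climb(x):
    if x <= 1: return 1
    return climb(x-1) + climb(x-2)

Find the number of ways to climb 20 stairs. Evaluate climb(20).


Building up from base cases:
climb(0) = 1
climb(1) = 1
climb(2) = climb(1) + climb(0) = 1 + 1 = 2
climb(3) = climb(2) + climb(1) = 2 + 1 = 3
climb(4) = climb(3) + climb(2) = 3 + 2 = 5
climb(5) = climb(4) + climb(3) = 5 + 3 = 8
climb(6) = climb(5) + climb(4) = 8 + 5 = 13
climb(7) = climb(6) + climb(5) = 13 + 8 = 21
climb(8) = climb(7) + climb(6) = 21 + 13 = 34
climb(9) = climb(8) + climb(7) = 34 + 21 = 55
climb(10) = climb(9) + climb(8) = 55 + 34 = 89
climb(11) = climb(10) + climb(9) = 89 + 55 = 144
climb(12) = climb(11) + climb(10) = 144 + 89 = 233
climb(13) = climb(12) + climb(11) = 233 + 144 = 377
climb(14) = climb(13) + climb(12) = 377 + 233 = 610
climb(15) = climb(14) + climb(13) = 610 + 377 = 987
climb(16) = climb(15) + climb(14) = 987 + 610 = 1597
climb(17) = climb(16) + climb(15) = 1597 + 987 = 2584
climb(18) = climb(17) + climb(16) = 2584 + 1597 = 4181
climb(19) = climb(18) + climb(17) = 4181 + 2584 = 6765
climb(20) = climb(19) + climb(18) = 6765 + 4181 = 10946

10946


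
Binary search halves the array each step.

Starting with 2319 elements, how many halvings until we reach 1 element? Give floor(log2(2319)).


2319 / 2 = 1159
1159 / 2 = 579
579 / 2 = 289
289 / 2 = 144
144 / 2 = 72
72 / 2 = 36
36 / 2 = 18
18 / 2 = 9
9 / 2 = 4
4 / 2 = 2
2 / 2 = 1
Reached 1 after 11 halvings

11


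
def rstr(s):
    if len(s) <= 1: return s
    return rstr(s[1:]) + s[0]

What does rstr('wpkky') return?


rstr('wpkky') = rstr('pkky') + 'w'
rstr('pkky') = rstr('kky') + 'p'
rstr('kky') = rstr('ky') + 'k'
rstr('ky') = rstr('y') + 'k'
rstr('y') = 'y'  (base case)
Concatenating: 'y' + 'k' + 'k' + 'p' + 'w' = 'ykkpw'

ykkpw
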